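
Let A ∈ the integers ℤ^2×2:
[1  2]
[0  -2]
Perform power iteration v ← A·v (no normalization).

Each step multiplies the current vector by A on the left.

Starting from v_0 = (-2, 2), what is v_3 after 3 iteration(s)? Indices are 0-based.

v_0 = (-2, 2).
v_1 = A·v_0 = (2, -4).
v_2 = A·v_1 = (-6, 8).
v_3 = A·v_2 = (10, -16).

v_3 = (10, -16)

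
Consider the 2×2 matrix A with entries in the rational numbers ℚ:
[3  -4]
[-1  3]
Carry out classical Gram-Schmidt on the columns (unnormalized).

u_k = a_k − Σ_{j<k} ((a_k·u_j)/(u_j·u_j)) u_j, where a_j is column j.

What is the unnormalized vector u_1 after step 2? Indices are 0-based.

Step 1: u_0 = a_0 = (3, -1).
Step 2: u_1 = a_1 − (-3/2)·u_0 = (1/2, 3/2).

u_1 = (1/2, 3/2)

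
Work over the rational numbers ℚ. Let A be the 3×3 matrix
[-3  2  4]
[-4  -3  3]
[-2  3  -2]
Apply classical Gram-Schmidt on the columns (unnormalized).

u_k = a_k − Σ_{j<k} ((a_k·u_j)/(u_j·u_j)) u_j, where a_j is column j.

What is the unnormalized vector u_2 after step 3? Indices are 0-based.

u_2 = (819/319, -455/638, -1547/638)

Step 1: u_0 = a_0 = (-3, -4, -2).
Step 2: u_1 = a_1 − (0)·u_0 = (2, -3, 3).
Step 3: u_2 = a_2 − (-20/29)·u_0 − (-7/22)·u_1 = (819/319, -455/638, -1547/638).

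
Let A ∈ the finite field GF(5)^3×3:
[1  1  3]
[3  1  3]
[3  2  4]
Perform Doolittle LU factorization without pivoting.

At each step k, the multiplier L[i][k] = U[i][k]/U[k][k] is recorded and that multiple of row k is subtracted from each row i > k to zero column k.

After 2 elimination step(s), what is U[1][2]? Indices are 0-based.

k=0: U[0][0]=1
  eliminate (1,0): mult=3, new row 1: (0, 3, 4); set L[1][0]=3
  eliminate (2,0): mult=3, new row 2: (0, 4, 0); set L[2][0]=3
k=1: U[1][1]=3
  eliminate (2,1): mult=3, new row 2: (0, 0, 3); set L[2][1]=3

U[1][2] = 4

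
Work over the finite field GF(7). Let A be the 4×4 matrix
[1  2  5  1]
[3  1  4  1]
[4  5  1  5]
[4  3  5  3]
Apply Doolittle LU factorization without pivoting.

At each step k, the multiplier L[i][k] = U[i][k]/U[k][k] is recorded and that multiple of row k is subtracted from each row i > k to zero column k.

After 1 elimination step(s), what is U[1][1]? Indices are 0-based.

U[1][1] = 2

k=0: U[0][0]=1
  eliminate (1,0): mult=3, new row 1: (0, 2, 3, 5); set L[1][0]=3
  eliminate (2,0): mult=4, new row 2: (0, 4, 2, 1); set L[2][0]=4
  eliminate (3,0): mult=4, new row 3: (0, 2, 6, 6); set L[3][0]=4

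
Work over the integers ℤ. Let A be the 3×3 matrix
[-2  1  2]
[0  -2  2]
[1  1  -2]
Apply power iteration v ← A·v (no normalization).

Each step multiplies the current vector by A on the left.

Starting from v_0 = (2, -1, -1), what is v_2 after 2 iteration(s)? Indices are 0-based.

v_2 = (20, 6, -13)

v_0 = (2, -1, -1).
v_1 = A·v_0 = (-7, 0, 3).
v_2 = A·v_1 = (20, 6, -13).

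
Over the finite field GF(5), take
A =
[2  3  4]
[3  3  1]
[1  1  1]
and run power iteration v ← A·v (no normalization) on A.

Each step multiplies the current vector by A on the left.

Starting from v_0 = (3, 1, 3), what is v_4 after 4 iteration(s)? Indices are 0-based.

v_4 = (0, 3, 3)

v_0 = (3, 1, 3).
v_1 = A·v_0 = (1, 0, 2).
v_2 = A·v_1 = (0, 0, 3).
v_3 = A·v_2 = (2, 3, 3).
v_4 = A·v_3 = (0, 3, 3).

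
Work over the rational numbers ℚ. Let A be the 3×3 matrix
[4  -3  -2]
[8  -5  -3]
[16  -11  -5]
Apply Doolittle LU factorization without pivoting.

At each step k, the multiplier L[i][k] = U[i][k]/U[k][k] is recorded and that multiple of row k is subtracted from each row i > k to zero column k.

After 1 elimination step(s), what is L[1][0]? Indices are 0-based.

L[1][0] = 2

Step 1: pivot at (0,0) is 4.
  row1 ← row1 − (2)·row0  ⇒  L[1][0]=2, U row1=(0, 1, 1)
  row2 ← row2 − (4)·row0  ⇒  L[2][0]=4, U row2=(0, 1, 3)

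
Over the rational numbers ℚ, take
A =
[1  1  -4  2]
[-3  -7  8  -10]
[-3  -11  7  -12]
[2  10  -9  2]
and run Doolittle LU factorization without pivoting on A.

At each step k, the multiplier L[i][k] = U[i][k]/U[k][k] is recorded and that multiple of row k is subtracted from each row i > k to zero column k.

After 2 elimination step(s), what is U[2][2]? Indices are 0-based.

k=0: U[0][0]=1
  eliminate (1,0): mult=-3, new row 1: (0, -4, -4, -4); set L[1][0]=-3
  eliminate (2,0): mult=-3, new row 2: (0, -8, -5, -6); set L[2][0]=-3
  eliminate (3,0): mult=2, new row 3: (0, 8, -1, -2); set L[3][0]=2
k=1: U[1][1]=-4
  eliminate (2,1): mult=2, new row 2: (0, 0, 3, 2); set L[2][1]=2
  eliminate (3,1): mult=-2, new row 3: (0, 0, -9, -10); set L[3][1]=-2

U[2][2] = 3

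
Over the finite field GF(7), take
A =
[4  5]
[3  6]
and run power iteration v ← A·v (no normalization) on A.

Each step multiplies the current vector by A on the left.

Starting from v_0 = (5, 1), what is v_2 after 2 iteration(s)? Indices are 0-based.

v_0 = (5, 1).
v_1 = A·v_0 = (4, 0).
v_2 = A·v_1 = (2, 5).

v_2 = (2, 5)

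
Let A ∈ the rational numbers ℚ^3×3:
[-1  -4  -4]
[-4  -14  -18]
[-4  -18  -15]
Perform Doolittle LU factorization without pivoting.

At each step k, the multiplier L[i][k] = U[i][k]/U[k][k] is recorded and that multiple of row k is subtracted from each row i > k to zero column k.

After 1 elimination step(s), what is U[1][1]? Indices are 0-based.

k=0: U[0][0]=-1
  eliminate (1,0): mult=4, new row 1: (0, 2, -2); set L[1][0]=4
  eliminate (2,0): mult=4, new row 2: (0, -2, 1); set L[2][0]=4

U[1][1] = 2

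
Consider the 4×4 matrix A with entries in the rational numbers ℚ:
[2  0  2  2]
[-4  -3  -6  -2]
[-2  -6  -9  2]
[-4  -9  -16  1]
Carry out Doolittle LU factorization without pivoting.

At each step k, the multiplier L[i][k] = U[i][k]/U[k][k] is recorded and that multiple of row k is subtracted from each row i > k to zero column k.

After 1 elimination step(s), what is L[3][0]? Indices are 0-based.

L[3][0] = -2

Step 1: pivot at (0,0) is 2.
  row1 ← row1 − (-2)·row0  ⇒  L[1][0]=-2, U row1=(0, -3, -2, 2)
  row2 ← row2 − (-1)·row0  ⇒  L[2][0]=-1, U row2=(0, -6, -7, 4)
  row3 ← row3 − (-2)·row0  ⇒  L[3][0]=-2, U row3=(0, -9, -12, 5)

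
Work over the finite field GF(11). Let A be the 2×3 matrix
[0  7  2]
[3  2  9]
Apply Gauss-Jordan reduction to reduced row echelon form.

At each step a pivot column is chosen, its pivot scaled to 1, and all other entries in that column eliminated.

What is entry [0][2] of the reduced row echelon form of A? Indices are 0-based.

step 1: exchange rows 0,1
step 1: normalize row 0 (÷3) = (1, 8, 3)
step 2: normalize row 1 (÷7) = (0, 1, 5)
  row 0: subtract 8×row1 = (1, 0, 7)

M[0][2] = 7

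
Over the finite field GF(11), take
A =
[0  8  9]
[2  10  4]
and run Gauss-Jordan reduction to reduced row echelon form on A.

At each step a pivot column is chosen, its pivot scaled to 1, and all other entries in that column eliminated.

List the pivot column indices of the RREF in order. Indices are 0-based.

step 1: exchange rows 0,1
step 1: normalize row 0 (÷2) = (1, 5, 2)
step 2: normalize row 1 (÷8) = (0, 1, 8)
  row 0: subtract 5×row1 = (1, 0, 6)

pivot columns: 0, 1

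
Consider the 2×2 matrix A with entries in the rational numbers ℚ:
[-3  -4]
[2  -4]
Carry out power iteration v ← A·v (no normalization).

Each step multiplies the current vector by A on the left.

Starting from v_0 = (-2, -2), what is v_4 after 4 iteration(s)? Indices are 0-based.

v_4 = (278, 908)

v_0 = (-2, -2).
v_1 = A·v_0 = (14, 4).
v_2 = A·v_1 = (-58, 12).
v_3 = A·v_2 = (126, -164).
v_4 = A·v_3 = (278, 908).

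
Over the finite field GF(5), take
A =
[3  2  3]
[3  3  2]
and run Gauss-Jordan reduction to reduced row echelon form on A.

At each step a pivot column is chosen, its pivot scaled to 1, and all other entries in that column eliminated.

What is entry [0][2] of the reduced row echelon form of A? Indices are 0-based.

pivot(0,0)=3: scale R0 → (1, 4, 1)
  clear (1,0): R1 −= (3)R0 → (0, 1, 4)
pivot(1,1)=1: scale R1 → (0, 1, 4)
  clear (0,1): R0 −= (4)R1 → (1, 0, 0)

M[0][2] = 0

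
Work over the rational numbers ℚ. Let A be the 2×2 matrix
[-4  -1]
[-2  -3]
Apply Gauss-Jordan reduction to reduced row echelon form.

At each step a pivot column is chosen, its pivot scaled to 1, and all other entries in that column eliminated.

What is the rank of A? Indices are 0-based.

rank = 2

[1] R0 /= -4  ⇒  (1, 1/4)
     R1 -= -2·R0  ⇒  (0, -5/2)
[2] R1 /= -5/2  ⇒  (0, 1)
     R0 -= 1/4·R1  ⇒  (1, 0)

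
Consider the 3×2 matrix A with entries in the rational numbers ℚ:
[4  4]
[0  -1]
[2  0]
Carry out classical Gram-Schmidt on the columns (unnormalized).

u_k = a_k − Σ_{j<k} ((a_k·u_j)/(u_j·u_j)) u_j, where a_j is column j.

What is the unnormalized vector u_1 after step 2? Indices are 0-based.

Step 1: u_0 = a_0 = (4, 0, 2).
Step 2: u_1 = a_1 − (4/5)·u_0 = (4/5, -1, -8/5).

u_1 = (4/5, -1, -8/5)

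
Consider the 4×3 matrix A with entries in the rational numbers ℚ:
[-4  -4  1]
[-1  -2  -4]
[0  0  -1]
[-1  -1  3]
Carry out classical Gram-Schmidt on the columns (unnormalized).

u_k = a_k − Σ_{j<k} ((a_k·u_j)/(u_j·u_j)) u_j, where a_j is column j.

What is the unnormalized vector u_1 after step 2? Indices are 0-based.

Step 1: u_0 = a_0 = (-4, -1, 0, -1).
Step 2: u_1 = a_1 − (19/18)·u_0 = (2/9, -17/18, 0, 1/18).

u_1 = (2/9, -17/18, 0, 1/18)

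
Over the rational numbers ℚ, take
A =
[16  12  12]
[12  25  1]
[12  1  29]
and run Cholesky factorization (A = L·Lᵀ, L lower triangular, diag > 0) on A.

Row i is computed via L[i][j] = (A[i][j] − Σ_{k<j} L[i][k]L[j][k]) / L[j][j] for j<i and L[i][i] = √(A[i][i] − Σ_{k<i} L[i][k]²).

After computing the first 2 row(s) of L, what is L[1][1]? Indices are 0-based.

L[1][1] = 4

Step 1: L[0][0] = √(16) = 4.
  L[1][0] = (12) / L[0][0] = 3.
Step 2: L[1][1] = √(16) = 4.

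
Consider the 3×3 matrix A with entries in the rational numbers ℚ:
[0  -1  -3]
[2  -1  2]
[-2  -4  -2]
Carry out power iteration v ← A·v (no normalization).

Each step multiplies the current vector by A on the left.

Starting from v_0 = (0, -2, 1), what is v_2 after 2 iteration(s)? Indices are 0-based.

v_2 = (-22, 6, -26)

v_0 = (0, -2, 1).
v_1 = A·v_0 = (-1, 4, 6).
v_2 = A·v_1 = (-22, 6, -26).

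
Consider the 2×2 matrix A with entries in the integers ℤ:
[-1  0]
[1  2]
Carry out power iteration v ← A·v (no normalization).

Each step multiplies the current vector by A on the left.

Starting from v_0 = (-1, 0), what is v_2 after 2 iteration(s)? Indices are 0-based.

v_2 = (-1, -1)

v_0 = (-1, 0).
v_1 = A·v_0 = (1, -1).
v_2 = A·v_1 = (-1, -1).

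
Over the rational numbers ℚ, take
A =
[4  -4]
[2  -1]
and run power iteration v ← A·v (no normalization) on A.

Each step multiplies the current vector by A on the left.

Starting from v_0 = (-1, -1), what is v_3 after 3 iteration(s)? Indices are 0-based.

v_3 = (12, 7)

v_0 = (-1, -1).
v_1 = A·v_0 = (0, -1).
v_2 = A·v_1 = (4, 1).
v_3 = A·v_2 = (12, 7).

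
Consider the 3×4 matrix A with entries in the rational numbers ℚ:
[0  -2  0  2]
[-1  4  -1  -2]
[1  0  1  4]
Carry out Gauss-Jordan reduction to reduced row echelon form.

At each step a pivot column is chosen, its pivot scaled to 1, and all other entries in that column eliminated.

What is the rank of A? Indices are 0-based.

pivot(0,0): swap R0↔R1
pivot(0,0)=-1: scale R0 → (1, -4, 1, 2)
  clear (2,0): R2 −= (1)R0 → (0, 4, 0, 2)
pivot(1,1)=-2: scale R1 → (0, 1, 0, -1)
  clear (0,1): R0 −= (-4)R1 → (1, 0, 1, -2)
  clear (2,1): R2 −= (4)R1 → (0, 0, 0, 6)
col 2: no nonzero at/below row 2; advance.
pivot(2,3)=6: scale R2 → (0, 0, 0, 1)
  clear (0,3): R0 −= (-2)R2 → (1, 0, 1, 0)
  clear (1,3): R1 −= (-1)R2 → (0, 1, 0, 0)

rank = 3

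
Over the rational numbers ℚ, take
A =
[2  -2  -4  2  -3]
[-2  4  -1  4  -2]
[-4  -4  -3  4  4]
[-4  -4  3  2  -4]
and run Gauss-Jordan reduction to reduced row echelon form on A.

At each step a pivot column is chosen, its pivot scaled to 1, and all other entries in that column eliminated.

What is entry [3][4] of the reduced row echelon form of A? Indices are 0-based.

M[3][4] = -38/13

pivot(0,0)=2: scale R0 → (1, -1, -2, 1, -3/2)
  clear (1,0): R1 −= (-2)R0 → (0, 2, -5, 6, -5)
  clear (2,0): R2 −= (-4)R0 → (0, -8, -11, 8, -2)
  clear (3,0): R3 −= (-4)R0 → (0, -8, -5, 6, -10)
pivot(1,1)=2: scale R1 → (0, 1, -5/2, 3, -5/2)
  clear (0,1): R0 −= (-1)R1 → (1, 0, -9/2, 4, -4)
  clear (2,1): R2 −= (-8)R1 → (0, 0, -31, 32, -22)
  clear (3,1): R3 −= (-8)R1 → (0, 0, -25, 30, -30)
pivot(2,2)=-31: scale R2 → (0, 0, 1, -32/31, 22/31)
  clear (0,2): R0 −= (-9/2)R2 → (1, 0, 0, -20/31, -25/31)
  clear (1,2): R1 −= (-5/2)R2 → (0, 1, 0, 13/31, -45/62)
  clear (3,2): R3 −= (-25)R2 → (0, 0, 0, 130/31, -380/31)
pivot(3,3)=130/31: scale R3 → (0, 0, 0, 1, -38/13)
  clear (0,3): R0 −= (-20/31)R3 → (1, 0, 0, 0, -35/13)
  clear (1,3): R1 −= (13/31)R3 → (0, 1, 0, 0, 1/2)
  clear (2,3): R2 −= (-32/31)R3 → (0, 0, 1, 0, -30/13)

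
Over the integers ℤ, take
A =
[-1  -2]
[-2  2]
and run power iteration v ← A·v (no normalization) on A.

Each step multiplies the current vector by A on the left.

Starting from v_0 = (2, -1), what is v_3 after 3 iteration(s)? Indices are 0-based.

v_0 = (2, -1).
v_1 = A·v_0 = (0, -6).
v_2 = A·v_1 = (12, -12).
v_3 = A·v_2 = (12, -48).

v_3 = (12, -48)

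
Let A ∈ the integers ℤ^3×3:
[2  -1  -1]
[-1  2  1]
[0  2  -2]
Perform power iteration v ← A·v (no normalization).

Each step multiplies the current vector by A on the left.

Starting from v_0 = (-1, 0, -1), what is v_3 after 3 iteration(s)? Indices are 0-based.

v_0 = (-1, 0, -1).
v_1 = A·v_0 = (-1, 0, 2).
v_2 = A·v_1 = (-4, 3, -4).
v_3 = A·v_2 = (-7, 6, 14).

v_3 = (-7, 6, 14)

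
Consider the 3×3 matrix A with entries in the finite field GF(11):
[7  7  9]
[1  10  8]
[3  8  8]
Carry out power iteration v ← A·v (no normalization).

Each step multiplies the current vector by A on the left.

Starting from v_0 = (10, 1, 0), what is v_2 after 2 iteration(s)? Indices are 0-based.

v_2 = (9, 9, 2)

v_0 = (10, 1, 0).
v_1 = A·v_0 = (0, 9, 5).
v_2 = A·v_1 = (9, 9, 2).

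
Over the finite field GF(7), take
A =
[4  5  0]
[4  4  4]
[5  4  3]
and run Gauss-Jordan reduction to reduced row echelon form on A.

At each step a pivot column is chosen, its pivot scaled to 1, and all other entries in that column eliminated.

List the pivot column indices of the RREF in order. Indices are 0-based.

step 1: normalize row 0 (÷4) = (1, 3, 0)
  row 1: subtract 4×row0 = (0, 6, 4)
  row 2: subtract 5×row0 = (0, 3, 3)
step 2: normalize row 1 (÷6) = (0, 1, 3)
  row 0: subtract 3×row1 = (1, 0, 5)
  row 2: subtract 3×row1 = (0, 0, 1)
step 3: normalize row 2 (÷1) = (0, 0, 1)
  row 0: subtract 5×row2 = (1, 0, 0)
  row 1: subtract 3×row2 = (0, 1, 0)

pivot columns: 0, 1, 2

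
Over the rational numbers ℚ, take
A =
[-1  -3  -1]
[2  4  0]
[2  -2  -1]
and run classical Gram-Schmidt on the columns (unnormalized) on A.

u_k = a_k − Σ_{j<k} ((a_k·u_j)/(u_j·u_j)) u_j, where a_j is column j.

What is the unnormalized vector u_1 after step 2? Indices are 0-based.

u_1 = (-20/9, 22/9, -32/9)

Step 1: u_0 = a_0 = (-1, 2, 2).
Step 2: u_1 = a_1 − (7/9)·u_0 = (-20/9, 22/9, -32/9).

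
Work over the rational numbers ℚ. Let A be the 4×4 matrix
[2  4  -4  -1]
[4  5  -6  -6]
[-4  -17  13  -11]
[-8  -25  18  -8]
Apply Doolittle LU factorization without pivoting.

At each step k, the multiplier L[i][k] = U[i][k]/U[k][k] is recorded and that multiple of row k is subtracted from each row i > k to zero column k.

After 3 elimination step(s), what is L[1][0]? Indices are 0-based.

Step 1: pivot at (0,0) is 2.
  row1 ← row1 − (2)·row0  ⇒  L[1][0]=2, U row1=(0, -3, 2, -4)
  row2 ← row2 − (-2)·row0  ⇒  L[2][0]=-2, U row2=(0, -9, 5, -13)
  row3 ← row3 − (-4)·row0  ⇒  L[3][0]=-4, U row3=(0, -9, 2, -12)
Step 2: pivot at (1,1) is -3.
  row2 ← row2 − (3)·row1  ⇒  L[2][1]=3, U row2=(0, 0, -1, -1)
  row3 ← row3 − (3)·row1  ⇒  L[3][1]=3, U row3=(0, 0, -4, 0)
Step 3: pivot at (2,2) is -1.
  row3 ← row3 − (4)·row2  ⇒  L[3][2]=4, U row3=(0, 0, 0, 4)

L[1][0] = 2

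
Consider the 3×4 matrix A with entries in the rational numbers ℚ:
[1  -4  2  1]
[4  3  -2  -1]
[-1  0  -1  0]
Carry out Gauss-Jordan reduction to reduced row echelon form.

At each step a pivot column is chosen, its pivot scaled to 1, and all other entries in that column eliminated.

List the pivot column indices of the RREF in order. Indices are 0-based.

pivot columns: 0, 1, 2

[1] R0 /= 1  ⇒  (1, -4, 2, 1)
     R1 -= 4·R0  ⇒  (0, 19, -10, -5)
     R2 -= -1·R0  ⇒  (0, -4, 1, 1)
[2] R1 /= 19  ⇒  (0, 1, -10/19, -5/19)
     R0 -= -4·R1  ⇒  (1, 0, -2/19, -1/19)
     R2 -= -4·R1  ⇒  (0, 0, -21/19, -1/19)
[3] R2 /= -21/19  ⇒  (0, 0, 1, 1/21)
     R0 -= -2/19·R2  ⇒  (1, 0, 0, -1/21)
     R1 -= -10/19·R2  ⇒  (0, 1, 0, -5/21)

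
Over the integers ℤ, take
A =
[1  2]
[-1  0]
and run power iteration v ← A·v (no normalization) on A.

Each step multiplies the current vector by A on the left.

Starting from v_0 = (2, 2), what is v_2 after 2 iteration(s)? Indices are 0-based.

v_0 = (2, 2).
v_1 = A·v_0 = (6, -2).
v_2 = A·v_1 = (2, -6).

v_2 = (2, -6)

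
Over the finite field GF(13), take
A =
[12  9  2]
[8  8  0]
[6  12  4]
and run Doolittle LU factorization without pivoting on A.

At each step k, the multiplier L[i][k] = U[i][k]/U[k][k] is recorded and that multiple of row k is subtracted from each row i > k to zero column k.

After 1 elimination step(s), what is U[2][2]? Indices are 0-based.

U[2][2] = 3

[col 0] pivot 12
  R1 -= 5*R0 → (0, 2, 3)  (L[1][0] := 5)
  R2 -= 7*R0 → (0, 1, 3)  (L[2][0] := 7)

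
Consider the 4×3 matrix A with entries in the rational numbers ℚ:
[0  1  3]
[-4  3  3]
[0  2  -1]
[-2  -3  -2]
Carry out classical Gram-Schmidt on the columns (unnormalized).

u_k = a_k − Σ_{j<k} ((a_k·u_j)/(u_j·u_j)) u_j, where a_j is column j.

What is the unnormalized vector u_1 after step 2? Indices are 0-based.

u_1 = (1, 9/5, 2, -18/5)

Step 1: u_0 = a_0 = (0, -4, 0, -2).
Step 2: u_1 = a_1 − (-3/10)·u_0 = (1, 9/5, 2, -18/5).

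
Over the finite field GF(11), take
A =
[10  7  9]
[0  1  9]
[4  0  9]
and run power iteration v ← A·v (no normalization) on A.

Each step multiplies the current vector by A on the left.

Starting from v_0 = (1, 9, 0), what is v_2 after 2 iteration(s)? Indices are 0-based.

v_0 = (1, 9, 0).
v_1 = A·v_0 = (7, 9, 4).
v_2 = A·v_1 = (4, 1, 9).

v_2 = (4, 1, 9)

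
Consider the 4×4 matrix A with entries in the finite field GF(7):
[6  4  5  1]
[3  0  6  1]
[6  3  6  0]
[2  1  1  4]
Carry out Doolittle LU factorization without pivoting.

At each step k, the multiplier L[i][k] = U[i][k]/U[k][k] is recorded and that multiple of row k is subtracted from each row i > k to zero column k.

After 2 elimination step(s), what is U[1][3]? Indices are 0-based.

k=0: U[0][0]=6
  eliminate (1,0): mult=4, new row 1: (0, 5, 0, 4); set L[1][0]=4
  eliminate (2,0): mult=1, new row 2: (0, 6, 1, 6); set L[2][0]=1
  eliminate (3,0): mult=5, new row 3: (0, 2, 4, 6); set L[3][0]=5
k=1: U[1][1]=5
  eliminate (2,1): mult=4, new row 2: (0, 0, 1, 4); set L[2][1]=4
  eliminate (3,1): mult=6, new row 3: (0, 0, 4, 3); set L[3][1]=6

U[1][3] = 4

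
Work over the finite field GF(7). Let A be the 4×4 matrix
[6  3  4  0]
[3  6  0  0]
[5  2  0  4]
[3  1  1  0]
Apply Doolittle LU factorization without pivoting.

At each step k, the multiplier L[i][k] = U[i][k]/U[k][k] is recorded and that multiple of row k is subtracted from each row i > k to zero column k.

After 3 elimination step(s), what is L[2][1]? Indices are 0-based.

k=0: U[0][0]=6
  eliminate (1,0): mult=4, new row 1: (0, 1, 5, 0); set L[1][0]=4
  eliminate (2,0): mult=2, new row 2: (0, 3, 6, 4); set L[2][0]=2
  eliminate (3,0): mult=4, new row 3: (0, 3, 6, 0); set L[3][0]=4
k=1: U[1][1]=1
  eliminate (2,1): mult=3, new row 2: (0, 0, 5, 4); set L[2][1]=3
  eliminate (3,1): mult=3, new row 3: (0, 0, 5, 0); set L[3][1]=3
k=2: U[2][2]=5
  eliminate (3,2): mult=1, new row 3: (0, 0, 0, 3); set L[3][2]=1

L[2][1] = 3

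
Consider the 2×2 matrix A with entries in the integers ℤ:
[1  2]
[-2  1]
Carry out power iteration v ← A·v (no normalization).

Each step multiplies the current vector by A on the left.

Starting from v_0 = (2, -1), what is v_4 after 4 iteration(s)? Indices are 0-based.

v_0 = (2, -1).
v_1 = A·v_0 = (0, -5).
v_2 = A·v_1 = (-10, -5).
v_3 = A·v_2 = (-20, 15).
v_4 = A·v_3 = (10, 55).

v_4 = (10, 55)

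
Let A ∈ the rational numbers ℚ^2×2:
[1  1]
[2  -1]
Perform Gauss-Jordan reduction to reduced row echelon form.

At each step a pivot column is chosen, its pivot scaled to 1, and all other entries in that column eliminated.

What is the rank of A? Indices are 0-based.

rank = 2

step 1: normalize row 0 (÷1) = (1, 1)
  row 1: subtract 2×row0 = (0, -3)
step 2: normalize row 1 (÷-3) = (0, 1)
  row 0: subtract 1×row1 = (1, 0)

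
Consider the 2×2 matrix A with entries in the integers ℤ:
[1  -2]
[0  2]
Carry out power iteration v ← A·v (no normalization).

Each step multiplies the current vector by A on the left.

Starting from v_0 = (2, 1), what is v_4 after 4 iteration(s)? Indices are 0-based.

v_4 = (-28, 16)

v_0 = (2, 1).
v_1 = A·v_0 = (0, 2).
v_2 = A·v_1 = (-4, 4).
v_3 = A·v_2 = (-12, 8).
v_4 = A·v_3 = (-28, 16).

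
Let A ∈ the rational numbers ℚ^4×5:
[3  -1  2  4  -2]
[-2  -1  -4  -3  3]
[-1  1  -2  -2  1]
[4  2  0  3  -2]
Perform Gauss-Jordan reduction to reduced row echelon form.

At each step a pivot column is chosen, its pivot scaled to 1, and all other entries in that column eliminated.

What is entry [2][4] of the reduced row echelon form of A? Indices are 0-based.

M[2][4] = 1/4

pivot(0,0)=3: scale R0 → (1, -1/3, 2/3, 4/3, -2/3)
  clear (1,0): R1 −= (-2)R0 → (0, -5/3, -8/3, -1/3, 5/3)
  clear (2,0): R2 −= (-1)R0 → (0, 2/3, -4/3, -2/3, 1/3)
  clear (3,0): R3 −= (4)R0 → (0, 10/3, -8/3, -7/3, 2/3)
pivot(1,1)=-5/3: scale R1 → (0, 1, 8/5, 1/5, -1)
  clear (0,1): R0 −= (-1/3)R1 → (1, 0, 6/5, 7/5, -1)
  clear (2,1): R2 −= (2/3)R1 → (0, 0, -12/5, -4/5, 1)
  clear (3,1): R3 −= (10/3)R1 → (0, 0, -8, -3, 4)
pivot(2,2)=-12/5: scale R2 → (0, 0, 1, 1/3, -5/12)
  clear (0,2): R0 −= (6/5)R2 → (1, 0, 0, 1, -1/2)
  clear (1,2): R1 −= (8/5)R2 → (0, 1, 0, -1/3, -1/3)
  clear (3,2): R3 −= (-8)R2 → (0, 0, 0, -1/3, 2/3)
pivot(3,3)=-1/3: scale R3 → (0, 0, 0, 1, -2)
  clear (0,3): R0 −= (1)R3 → (1, 0, 0, 0, 3/2)
  clear (1,3): R1 −= (-1/3)R3 → (0, 1, 0, 0, -1)
  clear (2,3): R2 −= (1/3)R3 → (0, 0, 1, 0, 1/4)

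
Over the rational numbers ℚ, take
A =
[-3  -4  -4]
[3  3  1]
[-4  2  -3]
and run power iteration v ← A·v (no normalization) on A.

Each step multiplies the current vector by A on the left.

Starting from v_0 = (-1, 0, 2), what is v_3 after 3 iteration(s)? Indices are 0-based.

v_3 = (-97, 45, -220)

v_0 = (-1, 0, 2).
v_1 = A·v_0 = (-5, -1, -2).
v_2 = A·v_1 = (27, -20, 24).
v_3 = A·v_2 = (-97, 45, -220).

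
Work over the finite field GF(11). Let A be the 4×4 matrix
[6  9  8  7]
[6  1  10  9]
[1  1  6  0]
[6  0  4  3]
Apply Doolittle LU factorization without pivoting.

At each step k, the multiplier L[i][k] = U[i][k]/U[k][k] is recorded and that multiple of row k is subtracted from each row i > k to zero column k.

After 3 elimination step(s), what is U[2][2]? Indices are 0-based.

U[2][2] = 5

[col 0] pivot 6
  R1 -= 1*R0 → (0, 3, 2, 2)  (L[1][0] := 1)
  R2 -= 2*R0 → (0, 5, 1, 8)  (L[2][0] := 2)
  R3 -= 1*R0 → (0, 2, 7, 7)  (L[3][0] := 1)
[col 1] pivot 3
  R2 -= 9*R1 → (0, 0, 5, 1)  (L[2][1] := 9)
  R3 -= 8*R1 → (0, 0, 2, 2)  (L[3][1] := 8)
[col 2] pivot 5
  R3 -= 7*R2 → (0, 0, 0, 6)  (L[3][2] := 7)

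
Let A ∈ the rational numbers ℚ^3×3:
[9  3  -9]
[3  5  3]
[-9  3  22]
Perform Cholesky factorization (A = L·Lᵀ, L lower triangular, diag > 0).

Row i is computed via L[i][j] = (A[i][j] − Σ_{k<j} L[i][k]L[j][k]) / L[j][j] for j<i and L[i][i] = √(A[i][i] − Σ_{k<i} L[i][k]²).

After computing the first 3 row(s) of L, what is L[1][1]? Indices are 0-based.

L[1][1] = 2

Step 1: L[0][0] = √(9) = 3.
  L[1][0] = (3) / L[0][0] = 1.
Step 2: L[1][1] = √(4) = 2.
  L[2][0] = (-9) / L[0][0] = -3.
  L[2][1] = (6) / L[1][1] = 3.
Step 3: L[2][2] = √(4) = 2.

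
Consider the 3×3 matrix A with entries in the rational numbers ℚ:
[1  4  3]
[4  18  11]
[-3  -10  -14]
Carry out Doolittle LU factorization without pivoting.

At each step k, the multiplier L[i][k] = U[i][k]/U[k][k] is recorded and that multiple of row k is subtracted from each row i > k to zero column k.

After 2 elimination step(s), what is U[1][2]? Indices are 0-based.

U[1][2] = -1

Step 1: pivot at (0,0) is 1.
  row1 ← row1 − (4)·row0  ⇒  L[1][0]=4, U row1=(0, 2, -1)
  row2 ← row2 − (-3)·row0  ⇒  L[2][0]=-3, U row2=(0, 2, -5)
Step 2: pivot at (1,1) is 2.
  row2 ← row2 − (1)·row1  ⇒  L[2][1]=1, U row2=(0, 0, -4)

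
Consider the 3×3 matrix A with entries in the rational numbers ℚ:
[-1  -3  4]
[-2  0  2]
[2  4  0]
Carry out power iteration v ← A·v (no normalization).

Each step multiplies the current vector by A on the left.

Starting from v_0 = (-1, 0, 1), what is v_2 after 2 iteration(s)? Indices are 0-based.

v_2 = (-25, -14, 26)

v_0 = (-1, 0, 1).
v_1 = A·v_0 = (5, 4, -2).
v_2 = A·v_1 = (-25, -14, 26).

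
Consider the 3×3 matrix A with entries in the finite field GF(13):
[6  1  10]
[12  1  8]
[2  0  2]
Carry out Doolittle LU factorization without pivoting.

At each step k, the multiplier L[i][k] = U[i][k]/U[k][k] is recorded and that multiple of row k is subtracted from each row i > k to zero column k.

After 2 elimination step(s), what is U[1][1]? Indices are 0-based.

U[1][1] = 12

k=0: U[0][0]=6
  eliminate (1,0): mult=2, new row 1: (0, 12, 1); set L[1][0]=2
  eliminate (2,0): mult=9, new row 2: (0, 4, 3); set L[2][0]=9
k=1: U[1][1]=12
  eliminate (2,1): mult=9, new row 2: (0, 0, 7); set L[2][1]=9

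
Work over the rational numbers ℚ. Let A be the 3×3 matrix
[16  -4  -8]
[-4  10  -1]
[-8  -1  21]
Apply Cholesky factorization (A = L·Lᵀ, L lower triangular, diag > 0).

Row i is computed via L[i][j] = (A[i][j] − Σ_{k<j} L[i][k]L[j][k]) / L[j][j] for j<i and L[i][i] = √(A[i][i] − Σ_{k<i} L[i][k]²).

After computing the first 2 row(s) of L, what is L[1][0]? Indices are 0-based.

Step 1: L[0][0] = √(16) = 4.
  L[1][0] = (-4) / L[0][0] = -1.
Step 2: L[1][1] = √(9) = 3.

L[1][0] = -1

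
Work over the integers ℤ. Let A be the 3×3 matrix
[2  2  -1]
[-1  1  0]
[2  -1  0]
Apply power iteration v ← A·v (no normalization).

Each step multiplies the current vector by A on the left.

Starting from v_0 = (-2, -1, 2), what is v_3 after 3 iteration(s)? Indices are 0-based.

v_3 = (13, 20, -31)

v_0 = (-2, -1, 2).
v_1 = A·v_0 = (-8, 1, -3).
v_2 = A·v_1 = (-11, 9, -17).
v_3 = A·v_2 = (13, 20, -31).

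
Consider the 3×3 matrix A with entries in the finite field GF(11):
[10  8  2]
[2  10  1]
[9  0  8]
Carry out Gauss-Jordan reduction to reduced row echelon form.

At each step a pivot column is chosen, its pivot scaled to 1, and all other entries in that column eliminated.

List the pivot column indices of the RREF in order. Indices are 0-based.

pivot(0,0)=10: scale R0 → (1, 3, 9)
  clear (1,0): R1 −= (2)R0 → (0, 4, 5)
  clear (2,0): R2 −= (9)R0 → (0, 6, 4)
pivot(1,1)=4: scale R1 → (0, 1, 4)
  clear (0,1): R0 −= (3)R1 → (1, 0, 8)
  clear (2,1): R2 −= (6)R1 → (0, 0, 2)
pivot(2,2)=2: scale R2 → (0, 0, 1)
  clear (0,2): R0 −= (8)R2 → (1, 0, 0)
  clear (1,2): R1 −= (4)R2 → (0, 1, 0)

pivot columns: 0, 1, 2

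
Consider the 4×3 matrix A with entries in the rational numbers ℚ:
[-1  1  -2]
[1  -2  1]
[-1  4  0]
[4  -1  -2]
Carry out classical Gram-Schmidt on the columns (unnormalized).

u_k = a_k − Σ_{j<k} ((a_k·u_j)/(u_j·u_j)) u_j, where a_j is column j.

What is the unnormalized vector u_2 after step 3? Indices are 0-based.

Step 1: u_0 = a_0 = (-1, 1, -1, 4).
Step 2: u_1 = a_1 − (-11/19)·u_0 = (8/19, -27/19, 65/19, 25/19).
Step 3: u_2 = a_2 − (-5/19)·u_0 − (-31/99)·u_1 = (-211/99, 9/11, 80/99, -53/99).

u_2 = (-211/99, 9/11, 80/99, -53/99)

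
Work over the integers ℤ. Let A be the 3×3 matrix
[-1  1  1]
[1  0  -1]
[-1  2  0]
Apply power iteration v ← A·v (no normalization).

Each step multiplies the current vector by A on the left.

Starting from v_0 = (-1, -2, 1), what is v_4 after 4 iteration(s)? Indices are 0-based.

v_0 = (-1, -2, 1).
v_1 = A·v_0 = (0, -2, -3).
v_2 = A·v_1 = (-5, 3, -4).
v_3 = A·v_2 = (4, -1, 11).
v_4 = A·v_3 = (6, -7, -6).

v_4 = (6, -7, -6)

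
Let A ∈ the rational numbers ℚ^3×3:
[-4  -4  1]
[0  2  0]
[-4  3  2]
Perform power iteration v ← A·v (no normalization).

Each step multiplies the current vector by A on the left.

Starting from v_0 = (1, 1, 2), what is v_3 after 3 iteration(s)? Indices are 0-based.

v_3 = (-56, 8, 8)

v_0 = (1, 1, 2).
v_1 = A·v_0 = (-6, 2, 3).
v_2 = A·v_1 = (19, 4, 36).
v_3 = A·v_2 = (-56, 8, 8).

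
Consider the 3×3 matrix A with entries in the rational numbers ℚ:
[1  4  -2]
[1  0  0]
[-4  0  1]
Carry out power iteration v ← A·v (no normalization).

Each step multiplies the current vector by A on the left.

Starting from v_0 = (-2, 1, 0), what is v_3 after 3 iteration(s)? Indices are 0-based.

v_3 = (-14, -22, 88)

v_0 = (-2, 1, 0).
v_1 = A·v_0 = (2, -2, 8).
v_2 = A·v_1 = (-22, 2, 0).
v_3 = A·v_2 = (-14, -22, 88).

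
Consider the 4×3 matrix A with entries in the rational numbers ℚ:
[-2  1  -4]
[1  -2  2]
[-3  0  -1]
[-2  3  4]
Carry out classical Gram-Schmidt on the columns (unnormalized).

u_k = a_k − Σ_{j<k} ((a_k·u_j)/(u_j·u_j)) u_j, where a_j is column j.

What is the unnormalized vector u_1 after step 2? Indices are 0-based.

Step 1: u_0 = a_0 = (-2, 1, -3, -2).
Step 2: u_1 = a_1 − (-5/9)·u_0 = (-1/9, -13/9, -5/3, 17/9).

u_1 = (-1/9, -13/9, -5/3, 17/9)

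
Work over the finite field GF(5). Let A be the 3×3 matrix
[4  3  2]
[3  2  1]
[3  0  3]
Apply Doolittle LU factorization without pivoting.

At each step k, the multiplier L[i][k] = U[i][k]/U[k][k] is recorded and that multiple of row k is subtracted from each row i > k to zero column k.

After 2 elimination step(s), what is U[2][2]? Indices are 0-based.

U[2][2] = 1

k=0: U[0][0]=4
  eliminate (1,0): mult=2, new row 1: (0, 1, 2); set L[1][0]=2
  eliminate (2,0): mult=2, new row 2: (0, 4, 4); set L[2][0]=2
k=1: U[1][1]=1
  eliminate (2,1): mult=4, new row 2: (0, 0, 1); set L[2][1]=4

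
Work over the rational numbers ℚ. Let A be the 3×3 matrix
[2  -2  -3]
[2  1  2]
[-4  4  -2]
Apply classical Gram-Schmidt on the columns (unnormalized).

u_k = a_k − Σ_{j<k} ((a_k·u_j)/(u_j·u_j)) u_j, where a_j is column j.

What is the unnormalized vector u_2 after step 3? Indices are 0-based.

Step 1: u_0 = a_0 = (2, 2, -4).
Step 2: u_1 = a_1 − (-3/4)·u_0 = (-1/2, 5/2, 1).
Step 3: u_2 = a_2 − (1/4)·u_0 − (3/5)·u_1 = (-16/5, 0, -8/5).

u_2 = (-16/5, 0, -8/5)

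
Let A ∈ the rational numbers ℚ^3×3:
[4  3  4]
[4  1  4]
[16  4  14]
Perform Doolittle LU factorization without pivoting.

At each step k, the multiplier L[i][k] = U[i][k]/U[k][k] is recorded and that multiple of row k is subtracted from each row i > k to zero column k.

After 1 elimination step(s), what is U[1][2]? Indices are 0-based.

[col 0] pivot 4
  R1 -= 1*R0 → (0, -2, 0)  (L[1][0] := 1)
  R2 -= 4*R0 → (0, -8, -2)  (L[2][0] := 4)

U[1][2] = 0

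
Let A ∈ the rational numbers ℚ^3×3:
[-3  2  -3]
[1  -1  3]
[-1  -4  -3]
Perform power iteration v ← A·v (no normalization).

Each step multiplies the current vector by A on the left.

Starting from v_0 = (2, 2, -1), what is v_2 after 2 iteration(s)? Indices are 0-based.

v_0 = (2, 2, -1).
v_1 = A·v_0 = (1, -3, -7).
v_2 = A·v_1 = (12, -17, 32).

v_2 = (12, -17, 32)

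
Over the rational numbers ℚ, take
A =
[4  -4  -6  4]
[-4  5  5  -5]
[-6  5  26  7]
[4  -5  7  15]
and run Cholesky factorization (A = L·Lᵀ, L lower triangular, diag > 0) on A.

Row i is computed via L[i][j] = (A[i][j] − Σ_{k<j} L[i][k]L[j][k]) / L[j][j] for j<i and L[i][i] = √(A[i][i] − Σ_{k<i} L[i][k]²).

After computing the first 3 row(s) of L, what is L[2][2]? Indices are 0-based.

Step 1: L[0][0] = √(4) = 2.
  L[1][0] = (-4) / L[0][0] = -2.
Step 2: L[1][1] = √(1) = 1.
  L[2][0] = (-6) / L[0][0] = -3.
  L[2][1] = (-1) / L[1][1] = -1.
Step 3: L[2][2] = √(16) = 4.

L[2][2] = 4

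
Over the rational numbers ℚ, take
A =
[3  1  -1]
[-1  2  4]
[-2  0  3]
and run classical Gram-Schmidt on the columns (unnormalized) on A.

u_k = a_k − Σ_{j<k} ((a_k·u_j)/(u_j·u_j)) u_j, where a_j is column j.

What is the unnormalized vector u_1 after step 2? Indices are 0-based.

u_1 = (11/14, 29/14, 1/7)

Step 1: u_0 = a_0 = (3, -1, -2).
Step 2: u_1 = a_1 − (1/14)·u_0 = (11/14, 29/14, 1/7).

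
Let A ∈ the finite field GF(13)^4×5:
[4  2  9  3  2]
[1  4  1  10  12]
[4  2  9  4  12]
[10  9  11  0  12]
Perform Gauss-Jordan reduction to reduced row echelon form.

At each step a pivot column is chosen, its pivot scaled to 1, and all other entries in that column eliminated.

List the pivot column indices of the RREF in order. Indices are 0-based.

pivot(0,0)=4: scale R0 → (1, 7, 12, 4, 7)
  clear (1,0): R1 −= (1)R0 → (0, 10, 2, 6, 5)
  clear (2,0): R2 −= (4)R0 → (0, 0, 0, 1, 10)
  clear (3,0): R3 −= (10)R0 → (0, 4, 8, 12, 7)
pivot(1,1)=10: scale R1 → (0, 1, 8, 11, 7)
  clear (0,1): R0 −= (7)R1 → (1, 0, 8, 5, 10)
  clear (3,1): R3 −= (4)R1 → (0, 0, 2, 7, 5)
pivot(2,2): swap R2↔R3
pivot(2,2)=2: scale R2 → (0, 0, 1, 10, 9)
  clear (0,2): R0 −= (8)R2 → (1, 0, 0, 3, 3)
  clear (1,2): R1 −= (8)R2 → (0, 1, 0, 9, 0)
pivot(3,3)=1: scale R3 → (0, 0, 0, 1, 10)
  clear (0,3): R0 −= (3)R3 → (1, 0, 0, 0, 12)
  clear (1,3): R1 −= (9)R3 → (0, 1, 0, 0, 1)
  clear (2,3): R2 −= (10)R3 → (0, 0, 1, 0, 0)

pivot columns: 0, 1, 2, 3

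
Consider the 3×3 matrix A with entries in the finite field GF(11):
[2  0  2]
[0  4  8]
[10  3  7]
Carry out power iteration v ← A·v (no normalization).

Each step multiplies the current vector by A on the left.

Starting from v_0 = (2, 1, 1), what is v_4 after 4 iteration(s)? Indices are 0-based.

v_4 = (10, 10, 2)

v_0 = (2, 1, 1).
v_1 = A·v_0 = (6, 1, 8).
v_2 = A·v_1 = (6, 2, 9).
v_3 = A·v_2 = (8, 3, 8).
v_4 = A·v_3 = (10, 10, 2).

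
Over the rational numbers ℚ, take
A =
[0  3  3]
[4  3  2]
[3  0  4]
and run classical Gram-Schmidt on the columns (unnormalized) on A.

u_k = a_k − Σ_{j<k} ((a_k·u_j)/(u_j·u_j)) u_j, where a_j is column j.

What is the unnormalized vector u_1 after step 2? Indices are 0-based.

u_1 = (3, 27/25, -36/25)

Step 1: u_0 = a_0 = (0, 4, 3).
Step 2: u_1 = a_1 − (12/25)·u_0 = (3, 27/25, -36/25).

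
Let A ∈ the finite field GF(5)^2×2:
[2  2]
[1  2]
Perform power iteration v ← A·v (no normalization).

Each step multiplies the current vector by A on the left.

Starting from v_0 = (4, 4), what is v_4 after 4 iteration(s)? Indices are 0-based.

v_4 = (1, 4)

v_0 = (4, 4).
v_1 = A·v_0 = (1, 2).
v_2 = A·v_1 = (1, 0).
v_3 = A·v_2 = (2, 1).
v_4 = A·v_3 = (1, 4).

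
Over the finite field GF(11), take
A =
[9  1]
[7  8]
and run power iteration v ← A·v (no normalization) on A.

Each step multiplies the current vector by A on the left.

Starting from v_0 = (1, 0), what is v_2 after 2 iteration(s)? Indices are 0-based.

v_0 = (1, 0).
v_1 = A·v_0 = (9, 7).
v_2 = A·v_1 = (0, 9).

v_2 = (0, 9)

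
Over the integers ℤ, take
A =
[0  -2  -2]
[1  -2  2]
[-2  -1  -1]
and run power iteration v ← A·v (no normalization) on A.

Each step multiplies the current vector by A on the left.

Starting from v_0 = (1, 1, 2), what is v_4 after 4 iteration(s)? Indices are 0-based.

v_4 = (-152, -136, -108)

v_0 = (1, 1, 2).
v_1 = A·v_0 = (-6, 3, -5).
v_2 = A·v_1 = (4, -22, 14).
v_3 = A·v_2 = (16, 76, 0).
v_4 = A·v_3 = (-152, -136, -108).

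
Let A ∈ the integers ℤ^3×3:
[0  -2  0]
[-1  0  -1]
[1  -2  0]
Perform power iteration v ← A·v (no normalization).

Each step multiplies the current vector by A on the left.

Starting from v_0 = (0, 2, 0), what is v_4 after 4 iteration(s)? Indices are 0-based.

v_0 = (0, 2, 0).
v_1 = A·v_0 = (-4, 0, -4).
v_2 = A·v_1 = (0, 8, -4).
v_3 = A·v_2 = (-16, 4, -16).
v_4 = A·v_3 = (-8, 32, -24).

v_4 = (-8, 32, -24)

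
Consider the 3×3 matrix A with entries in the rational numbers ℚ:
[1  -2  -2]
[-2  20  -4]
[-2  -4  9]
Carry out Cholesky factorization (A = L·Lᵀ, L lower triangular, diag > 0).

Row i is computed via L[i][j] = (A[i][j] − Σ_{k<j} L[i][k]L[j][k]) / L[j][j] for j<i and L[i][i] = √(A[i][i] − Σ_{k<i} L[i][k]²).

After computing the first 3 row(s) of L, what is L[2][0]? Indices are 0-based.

L[2][0] = -2

Step 1: L[0][0] = √(1) = 1.
  L[1][0] = (-2) / L[0][0] = -2.
Step 2: L[1][1] = √(16) = 4.
  L[2][0] = (-2) / L[0][0] = -2.
  L[2][1] = (-8) / L[1][1] = -2.
Step 3: L[2][2] = √(1) = 1.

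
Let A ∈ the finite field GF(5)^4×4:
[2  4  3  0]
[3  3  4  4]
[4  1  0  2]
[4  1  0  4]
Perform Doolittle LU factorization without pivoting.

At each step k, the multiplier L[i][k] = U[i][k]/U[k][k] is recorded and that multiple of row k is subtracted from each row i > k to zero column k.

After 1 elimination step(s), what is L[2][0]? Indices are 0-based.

L[2][0] = 2

k=0: U[0][0]=2
  eliminate (1,0): mult=4, new row 1: (0, 2, 2, 4); set L[1][0]=4
  eliminate (2,0): mult=2, new row 2: (0, 3, 4, 2); set L[2][0]=2
  eliminate (3,0): mult=2, new row 3: (0, 3, 4, 4); set L[3][0]=2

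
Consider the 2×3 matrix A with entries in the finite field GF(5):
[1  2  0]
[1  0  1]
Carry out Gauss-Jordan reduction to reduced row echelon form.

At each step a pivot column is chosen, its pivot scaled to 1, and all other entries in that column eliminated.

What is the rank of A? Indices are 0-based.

step 1: normalize row 0 (÷1) = (1, 2, 0)
  row 1: subtract 1×row0 = (0, 3, 1)
step 2: normalize row 1 (÷3) = (0, 1, 2)
  row 0: subtract 2×row1 = (1, 0, 1)

rank = 2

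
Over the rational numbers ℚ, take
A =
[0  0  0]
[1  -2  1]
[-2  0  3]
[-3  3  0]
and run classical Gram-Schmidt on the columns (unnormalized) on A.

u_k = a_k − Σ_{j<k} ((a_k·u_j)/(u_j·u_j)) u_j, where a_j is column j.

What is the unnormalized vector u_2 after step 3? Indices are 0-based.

Step 1: u_0 = a_0 = (0, 1, -2, -3).
Step 2: u_1 = a_1 − (-11/14)·u_0 = (0, -17/14, -11/7, 9/14).
Step 3: u_2 = a_2 − (-5/14)·u_0 − (-83/61)·u_1 = (0, -18/61, 9/61, -12/61).

u_2 = (0, -18/61, 9/61, -12/61)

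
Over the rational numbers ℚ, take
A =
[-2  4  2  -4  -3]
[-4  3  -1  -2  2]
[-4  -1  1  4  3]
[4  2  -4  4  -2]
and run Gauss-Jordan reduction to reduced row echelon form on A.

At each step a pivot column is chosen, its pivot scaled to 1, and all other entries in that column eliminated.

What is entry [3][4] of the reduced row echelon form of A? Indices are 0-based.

[1] R0 /= -2  ⇒  (1, -2, -1, 2, 3/2)
     R1 -= -4·R0  ⇒  (0, -5, -5, 6, 8)
     R2 -= -4·R0  ⇒  (0, -9, -3, 12, 9)
     R3 -= 4·R0  ⇒  (0, 10, 0, -4, -8)
[2] R1 /= -5  ⇒  (0, 1, 1, -6/5, -8/5)
     R0 -= -2·R1  ⇒  (1, 0, 1, -2/5, -17/10)
     R2 -= -9·R1  ⇒  (0, 0, 6, 6/5, -27/5)
     R3 -= 10·R1  ⇒  (0, 0, -10, 8, 8)
[3] R2 /= 6  ⇒  (0, 0, 1, 1/5, -9/10)
     R0 -= 1·R2  ⇒  (1, 0, 0, -3/5, -4/5)
     R1 -= 1·R2  ⇒  (0, 1, 0, -7/5, -7/10)
     R3 -= -10·R2  ⇒  (0, 0, 0, 10, -1)
[4] R3 /= 10  ⇒  (0, 0, 0, 1, -1/10)
     R0 -= -3/5·R3  ⇒  (1, 0, 0, 0, -43/50)
     R1 -= -7/5·R3  ⇒  (0, 1, 0, 0, -21/25)
     R2 -= 1/5·R3  ⇒  (0, 0, 1, 0, -22/25)

M[3][4] = -1/10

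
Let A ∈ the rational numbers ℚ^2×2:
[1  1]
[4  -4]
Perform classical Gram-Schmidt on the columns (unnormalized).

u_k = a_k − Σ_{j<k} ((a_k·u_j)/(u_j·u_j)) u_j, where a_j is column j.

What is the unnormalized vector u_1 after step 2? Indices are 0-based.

u_1 = (32/17, -8/17)

Step 1: u_0 = a_0 = (1, 4).
Step 2: u_1 = a_1 − (-15/17)·u_0 = (32/17, -8/17).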